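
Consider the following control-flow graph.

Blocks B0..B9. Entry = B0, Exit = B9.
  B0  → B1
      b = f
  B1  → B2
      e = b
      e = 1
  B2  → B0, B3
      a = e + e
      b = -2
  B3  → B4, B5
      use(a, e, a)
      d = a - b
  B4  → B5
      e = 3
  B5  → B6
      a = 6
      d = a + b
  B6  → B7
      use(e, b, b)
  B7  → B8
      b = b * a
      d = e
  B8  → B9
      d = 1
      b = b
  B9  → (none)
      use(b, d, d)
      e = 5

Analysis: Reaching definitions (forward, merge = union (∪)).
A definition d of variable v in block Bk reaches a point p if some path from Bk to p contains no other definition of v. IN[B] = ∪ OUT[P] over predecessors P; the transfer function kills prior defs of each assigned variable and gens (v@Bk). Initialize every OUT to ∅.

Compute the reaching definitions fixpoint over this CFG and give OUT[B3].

Per-block solution:
  B0:  IN={a@B2, b@B2, e@B1}  OUT={a@B2, b@B0, e@B1}
  B1:  IN={a@B2, b@B0, e@B1}  OUT={a@B2, b@B0, e@B1}
  B2:  IN={a@B2, b@B0, e@B1}  OUT={a@B2, b@B2, e@B1}
  B3:  IN={a@B2, b@B2, e@B1}  OUT={a@B2, b@B2, d@B3, e@B1}
  B4:  IN={a@B2, b@B2, d@B3, e@B1}  OUT={a@B2, b@B2, d@B3, e@B4}
  B5:  IN={a@B2, b@B2, d@B3, e@B1, e@B4}  OUT={a@B5, b@B2, d@B5, e@B1, e@B4}
  B6:  IN={a@B5, b@B2, d@B5, e@B1, e@B4}  OUT={a@B5, b@B2, d@B5, e@B1, e@B4}
  B7:  IN={a@B5, b@B2, d@B5, e@B1, e@B4}  OUT={a@B5, b@B7, d@B7, e@B1, e@B4}
  B8:  IN={a@B5, b@B7, d@B7, e@B1, e@B4}  OUT={a@B5, b@B8, d@B8, e@B1, e@B4}
  B9:  IN={a@B5, b@B8, d@B8, e@B1, e@B4}  OUT={a@B5, b@B8, d@B8, e@B9}

Merge at B3: IN[B3] = OUT[B2] = {a@B2, b@B2, e@B1}
Applying B3's transfer function to that IN value gives OUT[B3] (row B3 above).

Answer: {a@B2, b@B2, d@B3, e@B1}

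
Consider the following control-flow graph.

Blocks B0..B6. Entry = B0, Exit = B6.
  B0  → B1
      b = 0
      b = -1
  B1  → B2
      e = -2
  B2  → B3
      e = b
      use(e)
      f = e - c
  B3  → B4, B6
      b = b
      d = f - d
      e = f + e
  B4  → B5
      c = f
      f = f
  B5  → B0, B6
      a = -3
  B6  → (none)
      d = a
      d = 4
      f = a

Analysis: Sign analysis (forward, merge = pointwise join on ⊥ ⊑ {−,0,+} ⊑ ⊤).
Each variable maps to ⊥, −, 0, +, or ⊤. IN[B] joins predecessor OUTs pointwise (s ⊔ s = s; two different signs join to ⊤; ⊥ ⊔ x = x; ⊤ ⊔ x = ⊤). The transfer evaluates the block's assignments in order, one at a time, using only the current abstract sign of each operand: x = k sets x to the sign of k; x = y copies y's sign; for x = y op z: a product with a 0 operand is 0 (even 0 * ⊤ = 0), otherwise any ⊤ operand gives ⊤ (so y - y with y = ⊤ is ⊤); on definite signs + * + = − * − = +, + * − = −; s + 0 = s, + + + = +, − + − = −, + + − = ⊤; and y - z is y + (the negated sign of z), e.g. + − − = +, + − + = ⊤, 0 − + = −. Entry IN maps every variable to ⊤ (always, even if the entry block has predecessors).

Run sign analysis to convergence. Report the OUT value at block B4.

Fixpoint table:
  B0: | IN=(all ⊤) | OUT={b:-; rest ⊤}
  B1: | IN={b:-; rest ⊤} | OUT={b:-, e:-; rest ⊤}
  B2: | IN={b:-, e:-; rest ⊤} | OUT={b:-, e:-; rest ⊤}
  B3: | IN={b:-, e:-; rest ⊤} | OUT={b:-; rest ⊤}
  B4: | IN={b:-; rest ⊤} | OUT={b:-; rest ⊤}
  B5: | IN={b:-; rest ⊤} | OUT={a:-, b:-; rest ⊤}
  B6: | IN={b:-; rest ⊤} | OUT={b:-, d:+; rest ⊤}

Merge at B4: IN[B4] = OUT[B3] = {a: ⊤, b: -, c: ⊤, d: ⊤, e: ⊤, f: ⊤}
Applying B4's transfer function to that IN value gives OUT[B4] (row B4 above).

Answer: {a: ⊤, b: -, c: ⊤, d: ⊤, e: ⊤, f: ⊤}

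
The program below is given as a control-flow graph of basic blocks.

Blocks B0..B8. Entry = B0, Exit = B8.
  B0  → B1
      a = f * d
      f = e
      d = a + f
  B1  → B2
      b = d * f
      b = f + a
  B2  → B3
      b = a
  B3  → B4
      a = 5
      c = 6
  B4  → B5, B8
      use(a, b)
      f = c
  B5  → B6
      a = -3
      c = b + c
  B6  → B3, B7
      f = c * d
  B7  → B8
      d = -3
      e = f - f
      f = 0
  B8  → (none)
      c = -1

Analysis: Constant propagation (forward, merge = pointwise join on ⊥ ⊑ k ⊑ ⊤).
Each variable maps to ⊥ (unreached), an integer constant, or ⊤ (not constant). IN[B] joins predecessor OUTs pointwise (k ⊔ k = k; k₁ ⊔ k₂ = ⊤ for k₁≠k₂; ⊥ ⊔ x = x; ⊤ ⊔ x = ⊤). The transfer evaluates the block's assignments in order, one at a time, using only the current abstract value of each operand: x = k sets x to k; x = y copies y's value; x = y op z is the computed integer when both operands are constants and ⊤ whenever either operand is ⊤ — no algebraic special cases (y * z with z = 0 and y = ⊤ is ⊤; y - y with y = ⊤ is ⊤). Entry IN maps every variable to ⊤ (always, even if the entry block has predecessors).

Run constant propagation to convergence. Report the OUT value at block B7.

Fixpoint table:
  B0:   IN=(all ⊤)   OUT=(all ⊤)
  B1:   IN=(all ⊤)   OUT=(all ⊤)
  B2:   IN=(all ⊤)   OUT=(all ⊤)
  B3:   IN=(all ⊤)   OUT={a:5, c:6; rest ⊤}
  B4:   IN={a:5, c:6; rest ⊤}   OUT={a:5, c:6, f:6; rest ⊤}
  B5:   IN={a:5, c:6, f:6; rest ⊤}   OUT={a:-3, f:6; rest ⊤}
  B6:   IN={a:-3, f:6; rest ⊤}   OUT={a:-3; rest ⊤}
  B7:   IN={a:-3; rest ⊤}   OUT={a:-3, d:-3, f:0; rest ⊤}
  B8:   IN=(all ⊤)   OUT={c:-1; rest ⊤}

Merge at B7: IN[B7] = OUT[B6] = {a: -3, b: ⊤, c: ⊤, d: ⊤, e: ⊤, f: ⊤}
Applying B7's transfer function to that IN value gives OUT[B7] (row B7 above).

Answer: {a: -3, b: ⊤, c: ⊤, d: -3, e: ⊤, f: 0}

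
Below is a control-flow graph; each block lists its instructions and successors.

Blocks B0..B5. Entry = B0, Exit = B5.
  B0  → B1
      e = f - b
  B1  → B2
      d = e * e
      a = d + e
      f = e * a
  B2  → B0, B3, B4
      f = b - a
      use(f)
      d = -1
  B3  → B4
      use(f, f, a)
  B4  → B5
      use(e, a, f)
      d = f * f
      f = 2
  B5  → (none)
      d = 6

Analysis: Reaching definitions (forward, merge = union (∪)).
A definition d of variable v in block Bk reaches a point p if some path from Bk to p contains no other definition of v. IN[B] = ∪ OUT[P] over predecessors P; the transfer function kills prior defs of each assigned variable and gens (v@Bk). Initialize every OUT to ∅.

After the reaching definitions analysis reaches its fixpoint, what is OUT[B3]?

Answer: {a@B1, d@B2, e@B0, f@B2}

Working:
Converged values:
  B0:  IN={a@B1, d@B2, e@B0, f@B2}  OUT={a@B1, d@B2, e@B0, f@B2}
  B1:  IN={a@B1, d@B2, e@B0, f@B2}  OUT={a@B1, d@B1, e@B0, f@B1}
  B2:  IN={a@B1, d@B1, e@B0, f@B1}  OUT={a@B1, d@B2, e@B0, f@B2}
  B3:  IN={a@B1, d@B2, e@B0, f@B2}  OUT={a@B1, d@B2, e@B0, f@B2}
  B4:  IN={a@B1, d@B2, e@B0, f@B2}  OUT={a@B1, d@B4, e@B0, f@B4}
  B5:  IN={a@B1, d@B4, e@B0, f@B4}  OUT={a@B1, d@B5, e@B0, f@B4}

Merge at B3: IN[B3] = OUT[B2] = {a@B1, d@B2, e@B0, f@B2}
Applying B3's transfer function to that IN value gives OUT[B3] (row B3 above).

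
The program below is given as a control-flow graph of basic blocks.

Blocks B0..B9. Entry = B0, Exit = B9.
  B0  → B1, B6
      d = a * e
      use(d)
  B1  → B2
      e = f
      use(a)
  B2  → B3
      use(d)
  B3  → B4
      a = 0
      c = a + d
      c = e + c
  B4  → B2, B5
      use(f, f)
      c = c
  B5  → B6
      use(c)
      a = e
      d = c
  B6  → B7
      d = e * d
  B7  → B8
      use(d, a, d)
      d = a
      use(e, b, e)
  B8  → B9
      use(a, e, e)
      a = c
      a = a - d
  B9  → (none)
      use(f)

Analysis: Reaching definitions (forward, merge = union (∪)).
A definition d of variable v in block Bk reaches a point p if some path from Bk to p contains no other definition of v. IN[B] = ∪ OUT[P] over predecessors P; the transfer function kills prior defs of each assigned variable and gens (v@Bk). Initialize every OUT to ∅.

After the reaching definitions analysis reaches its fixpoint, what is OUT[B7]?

Per-block solution:
  B0: | IN={} | OUT={d@B0}
  B1: | IN={d@B0} | OUT={d@B0, e@B1}
  B2: | IN={a@B3, c@B4, d@B0, e@B1} | OUT={a@B3, c@B4, d@B0, e@B1}
  B3: | IN={a@B3, c@B4, d@B0, e@B1} | OUT={a@B3, c@B3, d@B0, e@B1}
  B4: | IN={a@B3, c@B3, d@B0, e@B1} | OUT={a@B3, c@B4, d@B0, e@B1}
  B5: | IN={a@B3, c@B4, d@B0, e@B1} | OUT={a@B5, c@B4, d@B5, e@B1}
  B6: | IN={a@B5, c@B4, d@B0, d@B5, e@B1} | OUT={a@B5, c@B4, d@B6, e@B1}
  B7: | IN={a@B5, c@B4, d@B6, e@B1} | OUT={a@B5, c@B4, d@B7, e@B1}
  B8: | IN={a@B5, c@B4, d@B7, e@B1} | OUT={a@B8, c@B4, d@B7, e@B1}
  B9: | IN={a@B8, c@B4, d@B7, e@B1} | OUT={a@B8, c@B4, d@B7, e@B1}

Merge at B7: IN[B7] = OUT[B6] = {a@B5, c@B4, d@B6, e@B1}
Applying B7's transfer function to that IN value gives OUT[B7] (row B7 above).

Answer: {a@B5, c@B4, d@B7, e@B1}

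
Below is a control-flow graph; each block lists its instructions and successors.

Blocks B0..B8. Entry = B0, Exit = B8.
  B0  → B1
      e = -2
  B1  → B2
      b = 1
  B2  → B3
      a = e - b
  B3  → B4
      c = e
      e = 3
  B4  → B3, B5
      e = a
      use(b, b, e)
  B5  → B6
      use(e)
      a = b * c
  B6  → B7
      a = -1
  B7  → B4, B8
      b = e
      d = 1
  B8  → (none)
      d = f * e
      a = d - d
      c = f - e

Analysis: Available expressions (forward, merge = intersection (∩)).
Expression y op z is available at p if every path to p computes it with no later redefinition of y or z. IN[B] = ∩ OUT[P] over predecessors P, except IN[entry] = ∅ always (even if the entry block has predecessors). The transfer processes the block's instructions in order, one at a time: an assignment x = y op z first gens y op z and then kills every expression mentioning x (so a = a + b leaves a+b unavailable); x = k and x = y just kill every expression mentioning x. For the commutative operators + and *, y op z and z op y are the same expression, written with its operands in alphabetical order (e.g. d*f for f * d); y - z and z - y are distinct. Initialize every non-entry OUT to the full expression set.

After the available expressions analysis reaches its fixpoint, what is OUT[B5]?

Answer: {b*c}

Working:
Converged values:
  B0:  IN={}  OUT={}
  B1:  IN={}  OUT={}
  B2:  IN={}  OUT={e-b}
  B3:  IN={}  OUT={}
  B4:  IN={}  OUT={}
  B5:  IN={}  OUT={b*c}
  B6:  IN={b*c}  OUT={b*c}
  B7:  IN={b*c}  OUT={}
  B8:  IN={}  OUT={d-d, e*f, f-e}

Merge at B5: IN[B5] = OUT[B4] = {}
Applying B5's transfer function to that IN value gives OUT[B5] (row B5 above).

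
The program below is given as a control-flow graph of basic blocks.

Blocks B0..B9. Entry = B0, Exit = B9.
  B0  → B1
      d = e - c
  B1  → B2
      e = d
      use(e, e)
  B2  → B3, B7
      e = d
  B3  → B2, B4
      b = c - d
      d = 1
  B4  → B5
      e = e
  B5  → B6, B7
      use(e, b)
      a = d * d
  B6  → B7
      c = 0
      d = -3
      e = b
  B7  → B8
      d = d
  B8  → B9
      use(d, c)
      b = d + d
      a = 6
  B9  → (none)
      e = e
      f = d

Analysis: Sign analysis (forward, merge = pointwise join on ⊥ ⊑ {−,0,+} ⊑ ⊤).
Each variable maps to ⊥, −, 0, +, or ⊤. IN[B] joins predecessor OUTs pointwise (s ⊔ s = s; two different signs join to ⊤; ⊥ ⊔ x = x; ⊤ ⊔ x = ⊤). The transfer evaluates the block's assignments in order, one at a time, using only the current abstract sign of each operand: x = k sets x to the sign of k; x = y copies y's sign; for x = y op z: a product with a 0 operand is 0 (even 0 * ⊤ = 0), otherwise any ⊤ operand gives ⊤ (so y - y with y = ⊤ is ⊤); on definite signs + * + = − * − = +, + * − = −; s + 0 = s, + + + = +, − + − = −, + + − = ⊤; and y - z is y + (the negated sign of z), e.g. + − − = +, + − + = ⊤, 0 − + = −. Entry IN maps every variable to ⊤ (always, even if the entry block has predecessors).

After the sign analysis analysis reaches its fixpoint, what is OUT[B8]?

Answer: {a: +, b: ⊤, c: ⊤, d: ⊤, e: ⊤, f: ⊤}

Working:
Converged values:
  B0: | IN=(all ⊤) | OUT=(all ⊤)
  B1: | IN=(all ⊤) | OUT=(all ⊤)
  B2: | IN=(all ⊤) | OUT=(all ⊤)
  B3: | IN=(all ⊤) | OUT={d:+; rest ⊤}
  B4: | IN={d:+; rest ⊤} | OUT={d:+; rest ⊤}
  B5: | IN={d:+; rest ⊤} | OUT={a:+, d:+; rest ⊤}
  B6: | IN={a:+, d:+; rest ⊤} | OUT={a:+, c:0, d:-; rest ⊤}
  B7: | IN=(all ⊤) | OUT=(all ⊤)
  B8: | IN=(all ⊤) | OUT={a:+; rest ⊤}
  B9: | IN={a:+; rest ⊤} | OUT={a:+; rest ⊤}

Merge at B8: IN[B8] = OUT[B7] = {a: ⊤, b: ⊤, c: ⊤, d: ⊤, e: ⊤, f: ⊤}
Applying B8's transfer function to that IN value gives OUT[B8] (row B8 above).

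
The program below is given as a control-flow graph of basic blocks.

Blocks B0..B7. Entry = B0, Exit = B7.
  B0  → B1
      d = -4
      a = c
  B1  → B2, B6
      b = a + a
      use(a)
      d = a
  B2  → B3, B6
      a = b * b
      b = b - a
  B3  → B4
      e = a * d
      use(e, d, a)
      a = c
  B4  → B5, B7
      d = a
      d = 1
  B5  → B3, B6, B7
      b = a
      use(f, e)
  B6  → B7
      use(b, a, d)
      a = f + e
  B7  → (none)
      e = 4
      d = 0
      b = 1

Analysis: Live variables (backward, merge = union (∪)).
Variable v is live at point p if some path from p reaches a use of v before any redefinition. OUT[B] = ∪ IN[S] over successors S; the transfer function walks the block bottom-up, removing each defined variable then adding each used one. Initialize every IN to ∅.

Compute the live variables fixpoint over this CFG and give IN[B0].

Answer: {c, e, f}

Trace:
Converged values:
  B0: | IN={c, e, f} | OUT={a, c, e, f}
  B1: | IN={a, c, e, f} | OUT={a, b, c, d, e, f}
  B2: | IN={b, c, d, e, f} | OUT={a, b, c, d, e, f}
  B3: | IN={a, c, d, f} | OUT={a, c, e, f}
  B4: | IN={a, c, e, f} | OUT={a, c, d, e, f}
  B5: | IN={a, c, d, e, f} | OUT={a, b, c, d, e, f}
  B6: | IN={a, b, d, e, f} | OUT={}
  B7: | IN={} | OUT={}

Merge at B0: OUT[B0] = IN[B1] = {a, c, e, f}
Applying B0's transfer function to that OUT value gives IN[B0] (row B0 above).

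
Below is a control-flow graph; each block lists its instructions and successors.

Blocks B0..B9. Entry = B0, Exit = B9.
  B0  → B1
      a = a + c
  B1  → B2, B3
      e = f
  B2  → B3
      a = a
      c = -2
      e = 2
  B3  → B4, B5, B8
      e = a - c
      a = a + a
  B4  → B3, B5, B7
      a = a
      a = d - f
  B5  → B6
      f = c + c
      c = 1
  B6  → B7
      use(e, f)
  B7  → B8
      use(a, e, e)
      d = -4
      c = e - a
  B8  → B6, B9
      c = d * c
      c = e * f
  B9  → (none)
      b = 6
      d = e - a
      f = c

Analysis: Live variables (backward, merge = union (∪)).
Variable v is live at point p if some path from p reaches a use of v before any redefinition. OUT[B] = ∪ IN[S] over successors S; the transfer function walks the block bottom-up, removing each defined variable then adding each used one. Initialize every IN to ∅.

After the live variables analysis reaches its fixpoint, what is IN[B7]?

Answer: {a, e, f}

Derivation:
Converged values:
  B0: | IN={a, c, d, f} | OUT={a, c, d, f}
  B1: | IN={a, c, d, f} | OUT={a, c, d, f}
  B2: | IN={a, d, f} | OUT={a, c, d, f}
  B3: | IN={a, c, d, f} | OUT={a, c, d, e, f}
  B4: | IN={a, c, d, e, f} | OUT={a, c, d, e, f}
  B5: | IN={a, c, e} | OUT={a, e, f}
  B6: | IN={a, e, f} | OUT={a, e, f}
  B7: | IN={a, e, f} | OUT={a, c, d, e, f}
  B8: | IN={a, c, d, e, f} | OUT={a, c, e, f}
  B9: | IN={a, c, e} | OUT={}

Merge at B7: OUT[B7] = IN[B8] = {a, c, d, e, f}
Applying B7's transfer function to that OUT value gives IN[B7] (row B7 above).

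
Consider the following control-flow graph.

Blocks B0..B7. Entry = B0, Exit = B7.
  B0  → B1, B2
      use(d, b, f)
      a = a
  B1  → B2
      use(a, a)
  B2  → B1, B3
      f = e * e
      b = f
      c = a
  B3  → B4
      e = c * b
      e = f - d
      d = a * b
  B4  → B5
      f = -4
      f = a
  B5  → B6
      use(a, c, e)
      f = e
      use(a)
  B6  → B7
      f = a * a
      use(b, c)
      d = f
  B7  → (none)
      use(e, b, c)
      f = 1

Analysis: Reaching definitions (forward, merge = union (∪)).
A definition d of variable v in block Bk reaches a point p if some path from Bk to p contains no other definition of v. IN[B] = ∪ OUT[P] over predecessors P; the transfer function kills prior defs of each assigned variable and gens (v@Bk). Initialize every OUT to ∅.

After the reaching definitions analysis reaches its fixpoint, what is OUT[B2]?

Answer: {a@B0, b@B2, c@B2, f@B2}

Trace:
Per-block solution:
  B0:  IN={}  OUT={a@B0}
  B1:  IN={a@B0, b@B2, c@B2, f@B2}  OUT={a@B0, b@B2, c@B2, f@B2}
  B2:  IN={a@B0, b@B2, c@B2, f@B2}  OUT={a@B0, b@B2, c@B2, f@B2}
  B3:  IN={a@B0, b@B2, c@B2, f@B2}  OUT={a@B0, b@B2, c@B2, d@B3, e@B3, f@B2}
  B4:  IN={a@B0, b@B2, c@B2, d@B3, e@B3, f@B2}  OUT={a@B0, b@B2, c@B2, d@B3, e@B3, f@B4}
  B5:  IN={a@B0, b@B2, c@B2, d@B3, e@B3, f@B4}  OUT={a@B0, b@B2, c@B2, d@B3, e@B3, f@B5}
  B6:  IN={a@B0, b@B2, c@B2, d@B3, e@B3, f@B5}  OUT={a@B0, b@B2, c@B2, d@B6, e@B3, f@B6}
  B7:  IN={a@B0, b@B2, c@B2, d@B6, e@B3, f@B6}  OUT={a@B0, b@B2, c@B2, d@B6, e@B3, f@B7}

Merge at B2: IN[B2] = OUT[B0] ⊔ OUT[B1] = {a@B0, b@B2, c@B2, f@B2}
Applying B2's transfer function to that IN value gives OUT[B2] (row B2 above).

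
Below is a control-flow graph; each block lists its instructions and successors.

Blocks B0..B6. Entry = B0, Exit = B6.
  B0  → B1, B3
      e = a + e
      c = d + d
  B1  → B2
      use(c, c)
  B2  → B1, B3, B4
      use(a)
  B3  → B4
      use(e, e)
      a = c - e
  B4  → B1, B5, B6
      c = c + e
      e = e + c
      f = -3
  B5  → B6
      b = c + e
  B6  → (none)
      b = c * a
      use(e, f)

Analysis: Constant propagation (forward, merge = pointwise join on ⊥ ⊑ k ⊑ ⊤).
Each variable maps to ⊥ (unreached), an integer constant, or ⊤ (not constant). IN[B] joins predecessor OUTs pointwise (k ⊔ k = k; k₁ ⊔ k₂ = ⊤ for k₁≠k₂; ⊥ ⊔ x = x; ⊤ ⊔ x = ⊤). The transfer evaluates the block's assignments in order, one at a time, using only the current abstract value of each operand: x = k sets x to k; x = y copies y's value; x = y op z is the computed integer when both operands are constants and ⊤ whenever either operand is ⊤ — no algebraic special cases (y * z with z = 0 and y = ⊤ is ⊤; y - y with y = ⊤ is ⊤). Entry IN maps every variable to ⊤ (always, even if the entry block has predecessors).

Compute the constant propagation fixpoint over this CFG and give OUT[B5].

Answer: {a: ⊤, b: ⊤, c: ⊤, d: ⊤, e: ⊤, f: -3}

Derivation:
Converged values:
  B0:  IN=(all ⊤)  OUT=(all ⊤)
  B1:  IN=(all ⊤)  OUT=(all ⊤)
  B2:  IN=(all ⊤)  OUT=(all ⊤)
  B3:  IN=(all ⊤)  OUT=(all ⊤)
  B4:  IN=(all ⊤)  OUT={f:-3; rest ⊤}
  B5:  IN={f:-3; rest ⊤}  OUT={f:-3; rest ⊤}
  B6:  IN={f:-3; rest ⊤}  OUT={f:-3; rest ⊤}

Merge at B5: IN[B5] = OUT[B4] = {a: ⊤, b: ⊤, c: ⊤, d: ⊤, e: ⊤, f: -3}
Applying B5's transfer function to that IN value gives OUT[B5] (row B5 above).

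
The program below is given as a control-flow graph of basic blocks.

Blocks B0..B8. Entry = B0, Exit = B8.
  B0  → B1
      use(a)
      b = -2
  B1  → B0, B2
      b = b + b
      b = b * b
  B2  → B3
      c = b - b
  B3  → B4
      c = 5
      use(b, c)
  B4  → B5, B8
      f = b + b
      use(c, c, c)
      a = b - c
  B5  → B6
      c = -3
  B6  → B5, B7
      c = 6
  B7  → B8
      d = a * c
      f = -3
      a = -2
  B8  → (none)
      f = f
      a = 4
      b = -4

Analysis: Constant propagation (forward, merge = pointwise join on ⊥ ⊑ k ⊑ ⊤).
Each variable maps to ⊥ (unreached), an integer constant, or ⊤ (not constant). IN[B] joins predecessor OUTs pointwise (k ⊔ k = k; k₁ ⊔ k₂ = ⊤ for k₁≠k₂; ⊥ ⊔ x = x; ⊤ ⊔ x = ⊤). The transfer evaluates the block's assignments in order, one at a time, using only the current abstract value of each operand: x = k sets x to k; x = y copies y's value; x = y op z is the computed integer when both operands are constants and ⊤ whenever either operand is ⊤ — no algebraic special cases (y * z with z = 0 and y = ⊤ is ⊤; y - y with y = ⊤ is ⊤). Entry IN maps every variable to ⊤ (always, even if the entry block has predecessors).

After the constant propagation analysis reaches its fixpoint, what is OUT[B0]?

Converged values:
  B0: | IN=(all ⊤) | OUT={b:-2; rest ⊤}
  B1: | IN={b:-2; rest ⊤} | OUT={b:16; rest ⊤}
  B2: | IN={b:16; rest ⊤} | OUT={b:16, c:0; rest ⊤}
  B3: | IN={b:16, c:0; rest ⊤} | OUT={b:16, c:5; rest ⊤}
  B4: | IN={b:16, c:5; rest ⊤} | OUT={a:11, b:16, c:5, f:32; rest ⊤}
  B5: | IN={a:11, b:16, f:32; rest ⊤} | OUT={a:11, b:16, c:-3, f:32; rest ⊤}
  B6: | IN={a:11, b:16, c:-3, f:32; rest ⊤} | OUT={a:11, b:16, c:6, f:32; rest ⊤}
  B7: | IN={a:11, b:16, c:6, f:32; rest ⊤} | OUT={a:-2, b:16, c:6, d:66, f:-3; rest ⊤}
  B8: | IN={b:16; rest ⊤} | OUT={a:4, b:-4; rest ⊤}

Merge at B0 (entry node, so the boundary value (all ⊤) is joined with the incoming edge(s)): IN[B0] = (all ⊤) ⊔ OUT[B1] = {a: ⊤, b: ⊤, c: ⊤, d: ⊤, e: ⊤, f: ⊤}
Applying B0's transfer function to that IN value gives OUT[B0] (row B0 above).

Answer: {a: ⊤, b: -2, c: ⊤, d: ⊤, e: ⊤, f: ⊤}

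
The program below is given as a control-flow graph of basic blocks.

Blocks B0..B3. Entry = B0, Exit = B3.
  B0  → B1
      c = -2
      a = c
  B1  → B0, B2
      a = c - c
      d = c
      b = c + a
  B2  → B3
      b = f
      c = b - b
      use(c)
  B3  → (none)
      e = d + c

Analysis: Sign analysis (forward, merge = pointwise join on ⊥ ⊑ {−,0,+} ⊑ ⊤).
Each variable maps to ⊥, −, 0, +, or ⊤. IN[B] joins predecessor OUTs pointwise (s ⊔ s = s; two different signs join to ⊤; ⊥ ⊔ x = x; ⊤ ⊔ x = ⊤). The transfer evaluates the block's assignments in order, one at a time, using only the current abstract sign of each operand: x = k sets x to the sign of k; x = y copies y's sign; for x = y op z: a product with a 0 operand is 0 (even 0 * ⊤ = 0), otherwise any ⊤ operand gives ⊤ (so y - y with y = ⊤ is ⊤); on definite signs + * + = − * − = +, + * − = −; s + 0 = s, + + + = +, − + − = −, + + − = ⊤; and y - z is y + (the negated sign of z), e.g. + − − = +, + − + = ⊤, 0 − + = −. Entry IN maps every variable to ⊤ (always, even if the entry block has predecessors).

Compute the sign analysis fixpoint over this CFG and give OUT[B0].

Converged values:
  B0: | IN=(all ⊤) | OUT={a:-, c:-; rest ⊤}
  B1: | IN={a:-, c:-; rest ⊤} | OUT={c:-, d:-; rest ⊤}
  B2: | IN={c:-, d:-; rest ⊤} | OUT={d:-; rest ⊤}
  B3: | IN={d:-; rest ⊤} | OUT={d:-; rest ⊤}

Merge at B0 (entry node, so the boundary value (all ⊤) is joined with the incoming edge(s)): IN[B0] = (all ⊤) ⊔ OUT[B1] = {a: ⊤, b: ⊤, c: ⊤, d: ⊤, e: ⊤, f: ⊤}
Applying B0's transfer function to that IN value gives OUT[B0] (row B0 above).

Answer: {a: -, b: ⊤, c: -, d: ⊤, e: ⊤, f: ⊤}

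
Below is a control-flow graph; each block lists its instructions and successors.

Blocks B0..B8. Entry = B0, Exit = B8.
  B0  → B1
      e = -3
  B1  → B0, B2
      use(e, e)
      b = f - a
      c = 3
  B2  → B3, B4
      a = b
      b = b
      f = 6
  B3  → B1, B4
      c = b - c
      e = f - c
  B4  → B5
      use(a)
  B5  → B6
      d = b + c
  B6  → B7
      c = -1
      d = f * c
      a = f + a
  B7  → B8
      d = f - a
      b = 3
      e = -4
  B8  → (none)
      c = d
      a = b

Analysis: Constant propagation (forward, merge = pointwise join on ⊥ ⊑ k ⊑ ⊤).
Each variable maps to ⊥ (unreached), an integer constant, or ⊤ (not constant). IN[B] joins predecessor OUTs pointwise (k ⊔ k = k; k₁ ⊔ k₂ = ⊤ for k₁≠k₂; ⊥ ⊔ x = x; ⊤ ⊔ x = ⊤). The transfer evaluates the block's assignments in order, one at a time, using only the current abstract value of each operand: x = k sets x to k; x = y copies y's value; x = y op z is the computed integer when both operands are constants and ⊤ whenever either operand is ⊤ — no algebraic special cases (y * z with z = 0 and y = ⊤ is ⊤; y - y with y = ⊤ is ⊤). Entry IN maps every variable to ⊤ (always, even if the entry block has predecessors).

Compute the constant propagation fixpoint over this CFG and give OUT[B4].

Answer: {a: ⊤, b: ⊤, c: ⊤, d: ⊤, e: ⊤, f: 6}

Trace:
Fixpoint table:
  B0:  IN=(all ⊤)  OUT={e:-3; rest ⊤}
  B1:  IN=(all ⊤)  OUT={c:3; rest ⊤}
  B2:  IN={c:3; rest ⊤}  OUT={c:3, f:6; rest ⊤}
  B3:  IN={c:3, f:6; rest ⊤}  OUT={f:6; rest ⊤}
  B4:  IN={f:6; rest ⊤}  OUT={f:6; rest ⊤}
  B5:  IN={f:6; rest ⊤}  OUT={f:6; rest ⊤}
  B6:  IN={f:6; rest ⊤}  OUT={c:-1, d:-6, f:6; rest ⊤}
  B7:  IN={c:-1, d:-6, f:6; rest ⊤}  OUT={b:3, c:-1, e:-4, f:6; rest ⊤}
  B8:  IN={b:3, c:-1, e:-4, f:6; rest ⊤}  OUT={a:3, b:3, e:-4, f:6; rest ⊤}

Merge at B4: IN[B4] = OUT[B2] ⊔ OUT[B3] = {a: ⊤, b: ⊤, c: ⊤, d: ⊤, e: ⊤, f: 6}
Applying B4's transfer function to that IN value gives OUT[B4] (row B4 above).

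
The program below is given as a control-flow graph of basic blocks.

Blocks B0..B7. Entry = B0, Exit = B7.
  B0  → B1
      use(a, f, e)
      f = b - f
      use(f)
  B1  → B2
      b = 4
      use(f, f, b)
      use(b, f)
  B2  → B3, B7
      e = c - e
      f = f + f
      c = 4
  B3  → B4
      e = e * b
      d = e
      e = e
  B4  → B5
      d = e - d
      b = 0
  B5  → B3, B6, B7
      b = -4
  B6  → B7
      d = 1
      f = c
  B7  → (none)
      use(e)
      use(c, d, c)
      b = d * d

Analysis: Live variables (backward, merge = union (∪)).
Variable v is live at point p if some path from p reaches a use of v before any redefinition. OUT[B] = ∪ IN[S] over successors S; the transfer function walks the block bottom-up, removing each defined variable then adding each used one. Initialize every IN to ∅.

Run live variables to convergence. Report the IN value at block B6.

Fixpoint table:
  B0:  IN={a, b, c, d, e, f}  OUT={c, d, e, f}
  B1:  IN={c, d, e, f}  OUT={b, c, d, e, f}
  B2:  IN={b, c, d, e, f}  OUT={b, c, d, e}
  B3:  IN={b, c, e}  OUT={c, d, e}
  B4:  IN={c, d, e}  OUT={c, d, e}
  B5:  IN={c, d, e}  OUT={b, c, d, e}
  B6:  IN={c, e}  OUT={c, d, e}
  B7:  IN={c, d, e}  OUT={}

Merge at B6: OUT[B6] = IN[B7] = {c, d, e}
Applying B6's transfer function to that OUT value gives IN[B6] (row B6 above).

Answer: {c, e}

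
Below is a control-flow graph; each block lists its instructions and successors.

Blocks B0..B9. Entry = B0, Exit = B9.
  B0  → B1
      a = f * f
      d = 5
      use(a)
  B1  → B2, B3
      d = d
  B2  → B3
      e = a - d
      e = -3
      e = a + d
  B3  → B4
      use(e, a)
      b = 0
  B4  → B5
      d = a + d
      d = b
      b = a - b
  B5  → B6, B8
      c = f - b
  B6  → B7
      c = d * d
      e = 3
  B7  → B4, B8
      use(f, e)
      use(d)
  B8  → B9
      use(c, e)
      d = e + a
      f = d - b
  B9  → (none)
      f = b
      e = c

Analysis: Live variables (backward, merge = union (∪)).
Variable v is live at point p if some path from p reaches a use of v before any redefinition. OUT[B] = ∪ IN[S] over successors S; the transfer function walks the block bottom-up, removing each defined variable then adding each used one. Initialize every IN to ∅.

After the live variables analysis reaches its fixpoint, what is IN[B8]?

Per-block solution:
  B0:  IN={e, f}  OUT={a, d, e, f}
  B1:  IN={a, d, e, f}  OUT={a, d, e, f}
  B2:  IN={a, d, f}  OUT={a, d, e, f}
  B3:  IN={a, d, e, f}  OUT={a, b, d, e, f}
  B4:  IN={a, b, d, e, f}  OUT={a, b, d, e, f}
  B5:  IN={a, b, d, e, f}  OUT={a, b, c, d, e, f}
  B6:  IN={a, b, d, f}  OUT={a, b, c, d, e, f}
  B7:  IN={a, b, c, d, e, f}  OUT={a, b, c, d, e, f}
  B8:  IN={a, b, c, e}  OUT={b, c}
  B9:  IN={b, c}  OUT={}

Merge at B8: OUT[B8] = IN[B9] = {b, c}
Applying B8's transfer function to that OUT value gives IN[B8] (row B8 above).

Answer: {a, b, c, e}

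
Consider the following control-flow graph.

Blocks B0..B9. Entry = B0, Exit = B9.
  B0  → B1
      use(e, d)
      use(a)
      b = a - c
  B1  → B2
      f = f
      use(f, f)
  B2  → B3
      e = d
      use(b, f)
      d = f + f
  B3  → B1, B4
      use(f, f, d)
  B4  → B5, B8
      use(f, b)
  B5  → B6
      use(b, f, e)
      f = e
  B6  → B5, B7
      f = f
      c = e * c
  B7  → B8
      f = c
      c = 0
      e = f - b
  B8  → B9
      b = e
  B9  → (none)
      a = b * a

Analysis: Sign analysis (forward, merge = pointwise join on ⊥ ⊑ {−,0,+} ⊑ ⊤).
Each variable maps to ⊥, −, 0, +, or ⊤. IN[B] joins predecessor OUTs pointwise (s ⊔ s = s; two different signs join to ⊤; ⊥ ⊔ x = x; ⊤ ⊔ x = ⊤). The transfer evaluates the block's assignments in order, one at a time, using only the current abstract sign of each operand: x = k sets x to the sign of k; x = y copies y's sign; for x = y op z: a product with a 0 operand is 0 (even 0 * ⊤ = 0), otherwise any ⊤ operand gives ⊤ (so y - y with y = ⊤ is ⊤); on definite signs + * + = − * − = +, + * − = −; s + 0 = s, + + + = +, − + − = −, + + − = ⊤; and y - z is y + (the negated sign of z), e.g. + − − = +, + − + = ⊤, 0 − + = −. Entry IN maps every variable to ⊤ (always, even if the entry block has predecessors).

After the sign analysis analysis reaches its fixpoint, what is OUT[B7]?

Answer: {a: ⊤, b: ⊤, c: 0, d: ⊤, e: ⊤, f: ⊤}

Trace:
Per-block solution:
  B0: | IN=(all ⊤) | OUT=(all ⊤)
  B1: | IN=(all ⊤) | OUT=(all ⊤)
  B2: | IN=(all ⊤) | OUT=(all ⊤)
  B3: | IN=(all ⊤) | OUT=(all ⊤)
  B4: | IN=(all ⊤) | OUT=(all ⊤)
  B5: | IN=(all ⊤) | OUT=(all ⊤)
  B6: | IN=(all ⊤) | OUT=(all ⊤)
  B7: | IN=(all ⊤) | OUT={c:0; rest ⊤}
  B8: | IN=(all ⊤) | OUT=(all ⊤)
  B9: | IN=(all ⊤) | OUT=(all ⊤)

Merge at B7: IN[B7] = OUT[B6] = {a: ⊤, b: ⊤, c: ⊤, d: ⊤, e: ⊤, f: ⊤}
Applying B7's transfer function to that IN value gives OUT[B7] (row B7 above).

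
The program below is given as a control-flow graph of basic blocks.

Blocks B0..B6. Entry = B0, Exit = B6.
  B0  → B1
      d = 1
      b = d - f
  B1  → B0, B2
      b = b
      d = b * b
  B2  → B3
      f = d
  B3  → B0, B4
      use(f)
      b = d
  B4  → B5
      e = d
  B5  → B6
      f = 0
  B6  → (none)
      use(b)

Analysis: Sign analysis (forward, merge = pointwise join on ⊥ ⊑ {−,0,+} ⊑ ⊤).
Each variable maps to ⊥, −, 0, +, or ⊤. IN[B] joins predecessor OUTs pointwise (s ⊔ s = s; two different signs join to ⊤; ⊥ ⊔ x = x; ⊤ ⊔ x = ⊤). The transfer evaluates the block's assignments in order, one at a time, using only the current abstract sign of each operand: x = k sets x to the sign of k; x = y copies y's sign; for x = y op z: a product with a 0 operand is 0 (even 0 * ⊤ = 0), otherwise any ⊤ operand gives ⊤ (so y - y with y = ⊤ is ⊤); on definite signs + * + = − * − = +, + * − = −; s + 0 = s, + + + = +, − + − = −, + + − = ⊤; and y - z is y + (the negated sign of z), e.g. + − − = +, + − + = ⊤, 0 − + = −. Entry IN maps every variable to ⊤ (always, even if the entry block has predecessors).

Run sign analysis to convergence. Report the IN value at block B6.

Fixpoint table:
  B0:   IN=(all ⊤)   OUT={d:+; rest ⊤}
  B1:   IN={d:+; rest ⊤}   OUT=(all ⊤)
  B2:   IN=(all ⊤)   OUT=(all ⊤)
  B3:   IN=(all ⊤)   OUT=(all ⊤)
  B4:   IN=(all ⊤)   OUT=(all ⊤)
  B5:   IN=(all ⊤)   OUT={f:0; rest ⊤}
  B6:   IN={f:0; rest ⊤}   OUT={f:0; rest ⊤}

Merge at B6: IN[B6] = OUT[B5] = {a: ⊤, b: ⊤, c: ⊤, d: ⊤, e: ⊤, f: 0}

Answer: {a: ⊤, b: ⊤, c: ⊤, d: ⊤, e: ⊤, f: 0}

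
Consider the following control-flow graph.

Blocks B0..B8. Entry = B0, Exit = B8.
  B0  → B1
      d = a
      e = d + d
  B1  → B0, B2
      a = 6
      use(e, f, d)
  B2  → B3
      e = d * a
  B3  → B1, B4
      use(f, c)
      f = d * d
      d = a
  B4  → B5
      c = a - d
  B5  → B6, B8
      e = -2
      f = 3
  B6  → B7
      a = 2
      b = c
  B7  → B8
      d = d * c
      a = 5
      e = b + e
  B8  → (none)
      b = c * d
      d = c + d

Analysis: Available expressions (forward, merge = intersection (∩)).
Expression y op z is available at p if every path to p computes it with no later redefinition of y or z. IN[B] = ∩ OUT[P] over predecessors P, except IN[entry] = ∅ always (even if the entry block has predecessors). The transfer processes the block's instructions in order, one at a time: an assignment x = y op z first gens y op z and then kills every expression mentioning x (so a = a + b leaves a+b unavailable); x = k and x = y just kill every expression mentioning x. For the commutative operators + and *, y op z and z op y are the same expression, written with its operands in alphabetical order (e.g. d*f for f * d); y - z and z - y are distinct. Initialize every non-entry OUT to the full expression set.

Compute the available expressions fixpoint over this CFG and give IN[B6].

Fixpoint table:
  B0:  IN={}  OUT={d+d}
  B1:  IN={}  OUT={}
  B2:  IN={}  OUT={a*d}
  B3:  IN={a*d}  OUT={}
  B4:  IN={}  OUT={a-d}
  B5:  IN={a-d}  OUT={a-d}
  B6:  IN={a-d}  OUT={}
  B7:  IN={}  OUT={}
  B8:  IN={}  OUT={}

Merge at B6: IN[B6] = OUT[B5] = {a-d}

Answer: {a-d}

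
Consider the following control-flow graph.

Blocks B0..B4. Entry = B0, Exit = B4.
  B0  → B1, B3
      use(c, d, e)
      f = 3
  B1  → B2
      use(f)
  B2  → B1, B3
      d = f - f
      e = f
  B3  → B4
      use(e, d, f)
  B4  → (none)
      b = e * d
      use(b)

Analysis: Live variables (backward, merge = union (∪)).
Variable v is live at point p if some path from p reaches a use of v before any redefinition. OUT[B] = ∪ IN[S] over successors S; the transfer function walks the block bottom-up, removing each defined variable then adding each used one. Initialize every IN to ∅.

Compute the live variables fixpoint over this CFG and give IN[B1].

Answer: {f}

Trace:
Per-block solution:
  B0:  IN={c, d, e}  OUT={d, e, f}
  B1:  IN={f}  OUT={f}
  B2:  IN={f}  OUT={d, e, f}
  B3:  IN={d, e, f}  OUT={d, e}
  B4:  IN={d, e}  OUT={}

Merge at B1: OUT[B1] = IN[B2] = {f}
Applying B1's transfer function to that OUT value gives IN[B1] (row B1 above).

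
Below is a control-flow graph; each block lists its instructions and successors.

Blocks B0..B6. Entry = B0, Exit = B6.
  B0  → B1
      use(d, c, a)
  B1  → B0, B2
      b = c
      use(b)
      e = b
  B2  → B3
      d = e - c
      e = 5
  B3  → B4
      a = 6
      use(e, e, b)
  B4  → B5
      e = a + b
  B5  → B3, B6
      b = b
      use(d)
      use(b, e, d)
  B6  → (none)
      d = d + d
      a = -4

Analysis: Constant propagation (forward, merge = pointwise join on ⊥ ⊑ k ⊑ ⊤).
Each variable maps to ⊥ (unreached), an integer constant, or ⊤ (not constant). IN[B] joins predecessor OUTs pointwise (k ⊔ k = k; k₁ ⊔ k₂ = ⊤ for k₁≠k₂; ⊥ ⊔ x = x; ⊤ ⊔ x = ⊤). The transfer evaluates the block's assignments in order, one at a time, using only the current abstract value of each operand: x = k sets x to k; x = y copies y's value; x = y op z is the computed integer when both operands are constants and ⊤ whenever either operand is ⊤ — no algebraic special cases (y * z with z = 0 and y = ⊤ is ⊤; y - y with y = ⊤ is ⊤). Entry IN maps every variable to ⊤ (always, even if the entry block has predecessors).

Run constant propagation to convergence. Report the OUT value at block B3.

Answer: {a: 6, b: ⊤, c: ⊤, d: ⊤, e: ⊤, f: ⊤}

Trace:
Fixpoint table:
  B0: | IN=(all ⊤) | OUT=(all ⊤)
  B1: | IN=(all ⊤) | OUT=(all ⊤)
  B2: | IN=(all ⊤) | OUT={e:5; rest ⊤}
  B3: | IN=(all ⊤) | OUT={a:6; rest ⊤}
  B4: | IN={a:6; rest ⊤} | OUT={a:6; rest ⊤}
  B5: | IN={a:6; rest ⊤} | OUT={a:6; rest ⊤}
  B6: | IN={a:6; rest ⊤} | OUT={a:-4; rest ⊤}

Merge at B3: IN[B3] = OUT[B2] ⊔ OUT[B5] = {a: ⊤, b: ⊤, c: ⊤, d: ⊤, e: ⊤, f: ⊤}
Applying B3's transfer function to that IN value gives OUT[B3] (row B3 above).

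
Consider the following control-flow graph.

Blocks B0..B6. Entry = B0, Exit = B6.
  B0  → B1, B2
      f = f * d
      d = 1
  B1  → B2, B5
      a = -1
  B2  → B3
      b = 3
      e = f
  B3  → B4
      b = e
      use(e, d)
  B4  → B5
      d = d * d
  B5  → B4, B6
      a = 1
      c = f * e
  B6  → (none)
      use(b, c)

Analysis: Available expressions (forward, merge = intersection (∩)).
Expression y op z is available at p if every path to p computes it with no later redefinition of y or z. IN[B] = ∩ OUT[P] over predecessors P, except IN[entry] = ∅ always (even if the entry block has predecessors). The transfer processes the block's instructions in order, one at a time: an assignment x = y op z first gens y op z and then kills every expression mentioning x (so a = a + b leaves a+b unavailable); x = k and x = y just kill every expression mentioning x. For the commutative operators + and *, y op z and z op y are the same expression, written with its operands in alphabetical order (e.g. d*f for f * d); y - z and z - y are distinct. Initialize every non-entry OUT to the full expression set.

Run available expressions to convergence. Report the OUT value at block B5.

Answer: {e*f}

Derivation:
Fixpoint table:
  B0: | IN={} | OUT={}
  B1: | IN={} | OUT={}
  B2: | IN={} | OUT={}
  B3: | IN={} | OUT={}
  B4: | IN={} | OUT={}
  B5: | IN={} | OUT={e*f}
  B6: | IN={e*f} | OUT={e*f}

Merge at B5: IN[B5] = OUT[B1] ∩ OUT[B4] = {}
Applying B5's transfer function to that IN value gives OUT[B5] (row B5 above).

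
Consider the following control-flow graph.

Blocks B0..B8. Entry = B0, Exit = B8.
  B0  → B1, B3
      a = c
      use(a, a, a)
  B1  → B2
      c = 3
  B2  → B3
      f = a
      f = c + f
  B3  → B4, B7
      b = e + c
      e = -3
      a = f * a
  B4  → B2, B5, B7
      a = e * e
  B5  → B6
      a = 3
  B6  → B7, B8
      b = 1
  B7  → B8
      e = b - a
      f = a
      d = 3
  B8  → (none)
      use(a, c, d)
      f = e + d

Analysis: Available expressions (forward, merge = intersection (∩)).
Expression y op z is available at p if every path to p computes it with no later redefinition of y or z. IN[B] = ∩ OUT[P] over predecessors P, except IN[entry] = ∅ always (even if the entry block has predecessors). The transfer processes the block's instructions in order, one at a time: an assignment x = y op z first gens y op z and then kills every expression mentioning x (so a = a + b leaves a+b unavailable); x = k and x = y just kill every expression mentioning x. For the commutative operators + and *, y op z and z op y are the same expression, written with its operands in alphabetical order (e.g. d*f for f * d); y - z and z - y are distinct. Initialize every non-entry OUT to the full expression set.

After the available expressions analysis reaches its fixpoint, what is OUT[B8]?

Converged values:
  B0:   IN={}   OUT={}
  B1:   IN={}   OUT={}
  B2:   IN={}   OUT={}
  B3:   IN={}   OUT={}
  B4:   IN={}   OUT={e*e}
  B5:   IN={e*e}   OUT={e*e}
  B6:   IN={e*e}   OUT={e*e}
  B7:   IN={}   OUT={b-a}
  B8:   IN={}   OUT={d+e}

Merge at B8: IN[B8] = OUT[B6] ∩ OUT[B7] = {}
Applying B8's transfer function to that IN value gives OUT[B8] (row B8 above).

Answer: {d+e}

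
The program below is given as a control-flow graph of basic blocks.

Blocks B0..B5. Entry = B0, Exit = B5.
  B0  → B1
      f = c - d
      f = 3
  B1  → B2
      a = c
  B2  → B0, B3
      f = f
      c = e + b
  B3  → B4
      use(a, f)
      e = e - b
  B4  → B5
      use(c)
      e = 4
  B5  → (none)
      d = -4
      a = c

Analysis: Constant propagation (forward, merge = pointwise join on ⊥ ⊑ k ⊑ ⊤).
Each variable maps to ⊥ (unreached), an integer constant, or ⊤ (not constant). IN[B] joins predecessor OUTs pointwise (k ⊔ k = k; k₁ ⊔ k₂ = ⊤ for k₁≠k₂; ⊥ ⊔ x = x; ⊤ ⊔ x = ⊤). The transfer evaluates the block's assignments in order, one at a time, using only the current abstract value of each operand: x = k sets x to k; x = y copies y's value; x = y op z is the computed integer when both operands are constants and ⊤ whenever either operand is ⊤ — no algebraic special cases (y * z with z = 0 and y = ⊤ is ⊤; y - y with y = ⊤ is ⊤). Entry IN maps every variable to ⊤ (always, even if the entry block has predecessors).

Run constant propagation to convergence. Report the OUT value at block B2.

Answer: {a: ⊤, b: ⊤, c: ⊤, d: ⊤, e: ⊤, f: 3}

Derivation:
Per-block solution:
  B0:  IN=(all ⊤)  OUT={f:3; rest ⊤}
  B1:  IN={f:3; rest ⊤}  OUT={f:3; rest ⊤}
  B2:  IN={f:3; rest ⊤}  OUT={f:3; rest ⊤}
  B3:  IN={f:3; rest ⊤}  OUT={f:3; rest ⊤}
  B4:  IN={f:3; rest ⊤}  OUT={e:4, f:3; rest ⊤}
  B5:  IN={e:4, f:3; rest ⊤}  OUT={d:-4, e:4, f:3; rest ⊤}

Merge at B2: IN[B2] = OUT[B1] = {a: ⊤, b: ⊤, c: ⊤, d: ⊤, e: ⊤, f: 3}
Applying B2's transfer function to that IN value gives OUT[B2] (row B2 above).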